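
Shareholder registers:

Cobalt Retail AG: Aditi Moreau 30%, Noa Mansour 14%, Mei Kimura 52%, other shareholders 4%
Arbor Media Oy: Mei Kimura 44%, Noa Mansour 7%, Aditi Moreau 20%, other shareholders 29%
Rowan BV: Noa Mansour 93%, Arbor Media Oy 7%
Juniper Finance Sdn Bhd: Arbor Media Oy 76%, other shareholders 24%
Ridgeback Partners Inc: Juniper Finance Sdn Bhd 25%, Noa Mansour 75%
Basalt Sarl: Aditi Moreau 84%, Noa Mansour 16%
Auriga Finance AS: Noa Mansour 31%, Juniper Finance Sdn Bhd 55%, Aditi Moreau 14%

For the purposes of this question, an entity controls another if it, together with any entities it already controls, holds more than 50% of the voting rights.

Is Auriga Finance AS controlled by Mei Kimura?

Mei holds 52% of Cobalt, so Mei controls Cobalt.
Neither Mei nor any entity Mei controls holds any voting interest in Auriga.
So Mei does not control Auriga.

No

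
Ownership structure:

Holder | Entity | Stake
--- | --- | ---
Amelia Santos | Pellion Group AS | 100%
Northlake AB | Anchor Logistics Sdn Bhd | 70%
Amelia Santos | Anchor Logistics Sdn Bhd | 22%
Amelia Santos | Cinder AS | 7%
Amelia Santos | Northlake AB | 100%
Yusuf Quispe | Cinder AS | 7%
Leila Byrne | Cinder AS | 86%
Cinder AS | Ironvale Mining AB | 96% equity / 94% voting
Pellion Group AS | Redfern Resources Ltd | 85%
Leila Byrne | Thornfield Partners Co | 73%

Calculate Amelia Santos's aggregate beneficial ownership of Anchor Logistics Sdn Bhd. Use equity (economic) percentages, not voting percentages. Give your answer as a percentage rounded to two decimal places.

92.00%

Amelia reaches Anchor along 2 paths.
Via Northlake: 100% × 70% = 70%.
Direct stake: 22% = 22%.
Total: 70% + 22% = 92%.
Rounded: 92.00%.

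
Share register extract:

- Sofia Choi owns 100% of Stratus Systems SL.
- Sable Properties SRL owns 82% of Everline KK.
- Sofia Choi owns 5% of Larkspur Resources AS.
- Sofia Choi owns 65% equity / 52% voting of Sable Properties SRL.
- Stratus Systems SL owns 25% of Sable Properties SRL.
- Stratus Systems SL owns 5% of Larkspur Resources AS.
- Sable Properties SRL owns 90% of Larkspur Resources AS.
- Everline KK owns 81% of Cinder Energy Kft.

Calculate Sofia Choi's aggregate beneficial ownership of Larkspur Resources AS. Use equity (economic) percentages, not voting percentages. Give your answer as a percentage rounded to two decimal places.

Sofia reaches Larkspur along 4 paths.
Via Stratus: 100% × 5% = 5%.
Via Stratus → Sable: 100% × 25% × 90% = 22.5%.
Via Sable: 65% × 90% = 58.5%.
Direct stake: 5% = 5%.
Total: 5% + 22.5% + 58.5% + 5% = 91%.
Rounded: 91.00%.

91.00%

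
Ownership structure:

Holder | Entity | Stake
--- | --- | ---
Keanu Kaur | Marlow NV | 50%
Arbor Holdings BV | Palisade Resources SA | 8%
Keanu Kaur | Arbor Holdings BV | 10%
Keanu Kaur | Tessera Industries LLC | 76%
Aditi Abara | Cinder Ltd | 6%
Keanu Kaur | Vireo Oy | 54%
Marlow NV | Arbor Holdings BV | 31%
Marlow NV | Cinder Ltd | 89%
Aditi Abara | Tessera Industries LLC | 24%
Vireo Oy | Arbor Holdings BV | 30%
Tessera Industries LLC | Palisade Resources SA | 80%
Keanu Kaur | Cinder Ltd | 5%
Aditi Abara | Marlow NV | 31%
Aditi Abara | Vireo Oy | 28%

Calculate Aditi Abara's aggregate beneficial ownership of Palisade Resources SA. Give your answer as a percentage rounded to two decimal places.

Aditi reaches Palisade along 3 paths.
Via Marlow → Arbor: 31% × 31% × 8% = 0.7688%.
Via Vireo → Arbor: 28% × 30% × 8% = 0.672%.
Via Tessera: 24% × 80% = 19.2%.
Total: 0.7688% + 0.672% + 19.2% = 20.6408%.
Rounded: 20.64%.

20.64%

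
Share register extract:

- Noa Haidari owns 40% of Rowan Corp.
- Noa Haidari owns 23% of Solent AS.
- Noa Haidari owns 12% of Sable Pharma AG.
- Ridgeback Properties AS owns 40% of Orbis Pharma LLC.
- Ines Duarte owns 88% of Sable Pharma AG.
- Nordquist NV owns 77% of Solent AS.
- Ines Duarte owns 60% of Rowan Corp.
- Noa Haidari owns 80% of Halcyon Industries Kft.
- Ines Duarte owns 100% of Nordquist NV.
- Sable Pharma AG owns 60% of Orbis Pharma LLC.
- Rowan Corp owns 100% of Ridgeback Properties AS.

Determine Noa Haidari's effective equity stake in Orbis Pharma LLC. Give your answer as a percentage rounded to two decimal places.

23.20%

Noa reaches Orbis along 2 paths.
Via Sable: 12% × 60% = 7.2%.
Via Rowan → Ridgeback: 40% × 100% × 40% = 16%.
Total: 7.2% + 16% = 23.2%.
Rounded: 23.20%.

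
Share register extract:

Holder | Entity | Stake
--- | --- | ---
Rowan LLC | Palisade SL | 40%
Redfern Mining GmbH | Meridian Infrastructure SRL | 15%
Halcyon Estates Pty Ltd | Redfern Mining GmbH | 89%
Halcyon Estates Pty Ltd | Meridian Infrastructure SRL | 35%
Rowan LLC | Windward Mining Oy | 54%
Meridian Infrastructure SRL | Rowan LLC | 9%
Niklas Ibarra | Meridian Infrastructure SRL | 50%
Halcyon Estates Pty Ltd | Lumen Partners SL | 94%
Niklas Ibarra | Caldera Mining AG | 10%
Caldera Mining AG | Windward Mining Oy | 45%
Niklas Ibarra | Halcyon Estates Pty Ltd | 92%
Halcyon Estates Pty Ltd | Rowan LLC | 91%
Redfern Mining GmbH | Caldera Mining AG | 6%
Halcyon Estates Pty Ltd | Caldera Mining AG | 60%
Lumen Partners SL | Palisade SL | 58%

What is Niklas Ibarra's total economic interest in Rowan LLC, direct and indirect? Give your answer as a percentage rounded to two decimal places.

Niklas reaches Rowan along 4 paths.
Via Halcyon → Redfern → Meridian: 92% × 89% × 15% × 9% = 1.10538%.
Via Halcyon → Meridian: 92% × 35% × 9% = 2.898%.
Via Meridian: 50% × 9% = 4.5%.
Via Halcyon: 92% × 91% = 83.72%.
Total: 1.10538% + 2.898% + 4.5% + 83.72% = 92.22338%.
Rounded: 92.22%.

92.22%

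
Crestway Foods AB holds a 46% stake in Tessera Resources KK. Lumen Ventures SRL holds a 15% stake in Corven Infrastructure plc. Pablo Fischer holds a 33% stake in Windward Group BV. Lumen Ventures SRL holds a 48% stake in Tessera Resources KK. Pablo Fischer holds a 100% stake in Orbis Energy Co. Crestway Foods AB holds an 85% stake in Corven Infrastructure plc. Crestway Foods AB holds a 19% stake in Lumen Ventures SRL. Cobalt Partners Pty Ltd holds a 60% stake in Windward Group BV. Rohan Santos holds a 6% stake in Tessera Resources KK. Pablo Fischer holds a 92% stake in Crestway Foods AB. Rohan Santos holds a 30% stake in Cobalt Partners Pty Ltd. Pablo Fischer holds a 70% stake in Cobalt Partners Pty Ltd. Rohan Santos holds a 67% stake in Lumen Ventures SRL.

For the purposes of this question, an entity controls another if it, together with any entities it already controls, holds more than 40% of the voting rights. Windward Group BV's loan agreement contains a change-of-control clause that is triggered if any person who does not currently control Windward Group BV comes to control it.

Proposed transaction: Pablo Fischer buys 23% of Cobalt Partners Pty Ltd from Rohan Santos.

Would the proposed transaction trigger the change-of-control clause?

No

The purchase adds only to Pablo's holdings (Rohan's stake shrinks), so Pablo is the only person who could newly come to control Windward.
Pablo holds 70% of Cobalt, so Pablo controls Cobalt.
Pablo and Cobalt together hold 33% + 60% = 93% of Windward, so Pablo controls Windward.
So Pablo already controls Windward before the transaction.
After the purchase, Pablo's direct stake in Cobalt rises to 70% + 23% = 93%, and Rohan's stake falls to 7%.
Pablo controlled Windward already, so this is not a new person acquiring control; every other person's position is unchanged or reduced.
No new person acquires control, so the clause is not triggered.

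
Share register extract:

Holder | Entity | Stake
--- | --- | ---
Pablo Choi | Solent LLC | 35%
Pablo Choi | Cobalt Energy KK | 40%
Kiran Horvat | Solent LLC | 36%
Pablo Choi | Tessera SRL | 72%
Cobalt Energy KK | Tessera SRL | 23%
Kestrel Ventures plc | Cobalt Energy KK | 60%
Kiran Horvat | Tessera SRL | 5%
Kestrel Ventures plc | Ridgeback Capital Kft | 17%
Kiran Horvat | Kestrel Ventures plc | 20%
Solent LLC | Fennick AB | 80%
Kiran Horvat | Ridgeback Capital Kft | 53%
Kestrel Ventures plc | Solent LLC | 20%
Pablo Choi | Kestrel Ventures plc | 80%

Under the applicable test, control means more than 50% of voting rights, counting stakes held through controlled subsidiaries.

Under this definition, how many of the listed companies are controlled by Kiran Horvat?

1

Kiran holds 53% of Ridgeback, so Kiran controls Ridgeback.
No other company's threshold is met.
Kiran controls 1 company.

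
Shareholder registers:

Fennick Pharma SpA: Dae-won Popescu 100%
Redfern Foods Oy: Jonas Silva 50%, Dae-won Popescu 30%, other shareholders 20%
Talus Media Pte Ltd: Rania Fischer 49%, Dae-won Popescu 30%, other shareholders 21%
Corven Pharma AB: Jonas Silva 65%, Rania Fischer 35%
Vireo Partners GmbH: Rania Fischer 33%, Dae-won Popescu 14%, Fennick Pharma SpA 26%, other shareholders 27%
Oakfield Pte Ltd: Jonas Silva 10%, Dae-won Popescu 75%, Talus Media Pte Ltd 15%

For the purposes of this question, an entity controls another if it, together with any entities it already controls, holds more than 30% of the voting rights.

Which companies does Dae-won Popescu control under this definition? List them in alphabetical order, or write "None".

Dae-won holds 100% of Fennick, so Dae-won controls Fennick.
Dae-won and Fennick together hold 14% + 26% = 40% of Vireo, so Dae-won controls Vireo.
Dae-won holds 75% of Oakfield, so Dae-won controls Oakfield.
No other company's threshold is met.

Fennick Pharma SpA, Oakfield Pte Ltd, Vireo Partners GmbH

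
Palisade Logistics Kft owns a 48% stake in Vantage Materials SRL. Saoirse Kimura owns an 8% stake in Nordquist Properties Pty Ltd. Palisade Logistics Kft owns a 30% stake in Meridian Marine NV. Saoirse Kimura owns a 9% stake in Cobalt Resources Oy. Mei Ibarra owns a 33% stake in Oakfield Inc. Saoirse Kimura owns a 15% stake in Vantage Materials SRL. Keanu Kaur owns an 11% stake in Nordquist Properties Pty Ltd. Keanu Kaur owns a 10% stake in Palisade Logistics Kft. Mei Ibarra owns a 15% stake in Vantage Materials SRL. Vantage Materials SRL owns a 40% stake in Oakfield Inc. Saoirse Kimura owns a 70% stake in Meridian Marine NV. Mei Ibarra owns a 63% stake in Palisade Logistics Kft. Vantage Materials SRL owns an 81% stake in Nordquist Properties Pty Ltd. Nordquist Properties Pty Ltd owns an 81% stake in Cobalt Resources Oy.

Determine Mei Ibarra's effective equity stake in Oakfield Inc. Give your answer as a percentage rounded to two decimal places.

Mei reaches Oakfield along 3 paths.
Via Palisade → Vantage: 63% × 48% × 40% = 12.096%.
Via Vantage: 15% × 40% = 6%.
Direct stake: 33% = 33%.
Total: 12.096% + 6% + 33% = 51.096%.
Rounded: 51.10%.

51.10%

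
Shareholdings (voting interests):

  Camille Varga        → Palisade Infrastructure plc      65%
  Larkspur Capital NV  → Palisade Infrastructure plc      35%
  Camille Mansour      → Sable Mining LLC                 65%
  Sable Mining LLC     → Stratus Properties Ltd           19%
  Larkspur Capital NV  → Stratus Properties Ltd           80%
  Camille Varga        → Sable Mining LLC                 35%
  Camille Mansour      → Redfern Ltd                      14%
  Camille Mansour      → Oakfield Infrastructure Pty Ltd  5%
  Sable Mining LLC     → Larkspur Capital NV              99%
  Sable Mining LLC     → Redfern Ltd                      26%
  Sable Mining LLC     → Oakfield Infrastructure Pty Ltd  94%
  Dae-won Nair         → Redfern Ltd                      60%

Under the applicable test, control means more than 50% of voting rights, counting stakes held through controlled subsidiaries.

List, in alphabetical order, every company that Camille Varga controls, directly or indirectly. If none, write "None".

Palisade Infrastructure plc

Camille Varga holds 65% of Palisade, so Camille Varga controls Palisade.
No other company's threshold is met.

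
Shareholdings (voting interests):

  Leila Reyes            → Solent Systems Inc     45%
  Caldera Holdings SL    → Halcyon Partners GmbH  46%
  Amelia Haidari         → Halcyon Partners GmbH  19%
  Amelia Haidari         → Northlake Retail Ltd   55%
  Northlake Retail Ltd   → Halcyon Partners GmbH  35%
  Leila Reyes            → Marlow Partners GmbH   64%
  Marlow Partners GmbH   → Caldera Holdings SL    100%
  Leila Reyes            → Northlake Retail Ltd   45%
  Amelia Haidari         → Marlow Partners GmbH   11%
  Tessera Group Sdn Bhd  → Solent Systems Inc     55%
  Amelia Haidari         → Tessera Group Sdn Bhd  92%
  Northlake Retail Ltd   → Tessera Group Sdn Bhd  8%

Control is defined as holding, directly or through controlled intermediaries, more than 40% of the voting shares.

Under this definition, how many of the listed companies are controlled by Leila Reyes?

5

Leila holds 64% of Marlow, so Leila controls Marlow.
Marlow holds 100% of Caldera, so Leila controls Caldera.
Leila holds 45% of Northlake, so Leila controls Northlake.
Caldera and Northlake together hold 46% + 35% = 81% of Halcyon, so Leila controls Halcyon.
Leila holds 45% of Solent, so Leila controls Solent.
No other company's threshold is met.
Leila controls 5 companies.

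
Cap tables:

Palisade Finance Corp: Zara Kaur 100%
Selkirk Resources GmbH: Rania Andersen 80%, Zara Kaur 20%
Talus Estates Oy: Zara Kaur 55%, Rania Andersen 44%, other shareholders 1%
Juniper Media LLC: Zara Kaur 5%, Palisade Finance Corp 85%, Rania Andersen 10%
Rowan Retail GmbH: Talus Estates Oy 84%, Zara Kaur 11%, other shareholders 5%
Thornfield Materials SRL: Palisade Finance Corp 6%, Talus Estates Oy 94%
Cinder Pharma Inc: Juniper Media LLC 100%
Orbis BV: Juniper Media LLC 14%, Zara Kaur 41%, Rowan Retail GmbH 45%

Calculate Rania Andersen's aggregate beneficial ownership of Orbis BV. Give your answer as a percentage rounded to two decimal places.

18.03%

Rania reaches Orbis along 2 paths.
Via Juniper: 10% × 14% = 1.4%.
Via Talus → Rowan: 44% × 84% × 45% = 16.632%.
Total: 1.4% + 16.632% = 18.032%.
Rounded: 18.03%.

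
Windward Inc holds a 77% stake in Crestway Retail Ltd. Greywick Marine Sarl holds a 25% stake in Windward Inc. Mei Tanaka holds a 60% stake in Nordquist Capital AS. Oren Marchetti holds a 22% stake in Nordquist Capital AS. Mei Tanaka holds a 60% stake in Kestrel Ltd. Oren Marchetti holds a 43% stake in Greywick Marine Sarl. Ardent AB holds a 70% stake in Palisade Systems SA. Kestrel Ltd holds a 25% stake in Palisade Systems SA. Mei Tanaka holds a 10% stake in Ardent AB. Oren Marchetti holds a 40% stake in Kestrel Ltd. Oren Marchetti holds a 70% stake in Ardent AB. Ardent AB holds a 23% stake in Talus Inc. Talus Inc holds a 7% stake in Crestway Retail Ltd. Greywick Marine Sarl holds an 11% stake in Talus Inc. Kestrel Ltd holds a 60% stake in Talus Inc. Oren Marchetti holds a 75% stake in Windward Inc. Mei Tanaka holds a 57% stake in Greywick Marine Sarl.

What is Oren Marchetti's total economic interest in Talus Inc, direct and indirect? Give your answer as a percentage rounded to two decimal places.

Oren reaches Talus along 3 paths.
Via Ardent: 70% × 23% = 16.1%.
Via Kestrel: 40% × 60% = 24%.
Via Greywick: 43% × 11% = 4.73%.
Total: 16.1% + 24% + 4.73% = 44.83%.

44.83%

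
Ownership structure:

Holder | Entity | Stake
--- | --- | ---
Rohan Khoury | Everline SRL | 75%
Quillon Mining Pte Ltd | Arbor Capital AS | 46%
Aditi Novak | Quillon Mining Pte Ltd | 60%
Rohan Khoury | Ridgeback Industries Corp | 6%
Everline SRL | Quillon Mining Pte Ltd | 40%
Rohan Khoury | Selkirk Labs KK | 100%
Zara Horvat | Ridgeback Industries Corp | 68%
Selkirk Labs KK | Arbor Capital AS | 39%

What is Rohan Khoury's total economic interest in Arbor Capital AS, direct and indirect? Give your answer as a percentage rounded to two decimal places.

Rohan reaches Arbor along 2 paths.
Via Everline → Quillon: 75% × 40% × 46% = 13.8%.
Via Selkirk: 100% × 39% = 39%.
Total: 13.8% + 39% = 52.8%.
Rounded: 52.80%.

52.80%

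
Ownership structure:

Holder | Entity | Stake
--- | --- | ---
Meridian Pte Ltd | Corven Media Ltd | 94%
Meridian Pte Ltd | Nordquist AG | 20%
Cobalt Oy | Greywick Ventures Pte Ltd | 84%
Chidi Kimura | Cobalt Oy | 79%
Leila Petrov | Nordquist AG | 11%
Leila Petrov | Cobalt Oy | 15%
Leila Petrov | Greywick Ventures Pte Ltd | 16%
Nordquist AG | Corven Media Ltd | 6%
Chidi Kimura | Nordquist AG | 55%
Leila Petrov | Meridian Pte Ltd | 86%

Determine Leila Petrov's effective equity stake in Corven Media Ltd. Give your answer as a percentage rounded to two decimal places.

Leila reaches Corven along 3 paths.
Via Meridian → Nordquist: 86% × 20% × 6% = 1.032%.
Via Nordquist: 11% × 6% = 0.66%.
Via Meridian: 86% × 94% = 80.84%.
Total: 1.032% + 0.66% + 80.84% = 82.532%.
Rounded: 82.53%.

82.53%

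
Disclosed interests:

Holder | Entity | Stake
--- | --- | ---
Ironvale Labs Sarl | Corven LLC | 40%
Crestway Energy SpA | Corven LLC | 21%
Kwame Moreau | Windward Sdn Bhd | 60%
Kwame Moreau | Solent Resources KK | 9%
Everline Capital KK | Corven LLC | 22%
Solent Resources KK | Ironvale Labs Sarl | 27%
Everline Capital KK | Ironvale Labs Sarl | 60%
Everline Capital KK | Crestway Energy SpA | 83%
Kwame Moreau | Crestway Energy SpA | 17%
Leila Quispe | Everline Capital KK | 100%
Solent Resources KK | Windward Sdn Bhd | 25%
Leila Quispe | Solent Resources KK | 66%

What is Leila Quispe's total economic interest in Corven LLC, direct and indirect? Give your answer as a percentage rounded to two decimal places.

70.56%

Leila reaches Corven along 4 paths.
Via Solent → Ironvale: 66% × 27% × 40% = 7.128%.
Via Everline → Ironvale: 100% × 60% × 40% = 24%.
Via Everline → Crestway: 100% × 83% × 21% = 17.43%.
Via Everline: 100% × 22% = 22%.
Total: 7.128% + 24% + 17.43% + 22% = 70.558%.
Rounded: 70.56%.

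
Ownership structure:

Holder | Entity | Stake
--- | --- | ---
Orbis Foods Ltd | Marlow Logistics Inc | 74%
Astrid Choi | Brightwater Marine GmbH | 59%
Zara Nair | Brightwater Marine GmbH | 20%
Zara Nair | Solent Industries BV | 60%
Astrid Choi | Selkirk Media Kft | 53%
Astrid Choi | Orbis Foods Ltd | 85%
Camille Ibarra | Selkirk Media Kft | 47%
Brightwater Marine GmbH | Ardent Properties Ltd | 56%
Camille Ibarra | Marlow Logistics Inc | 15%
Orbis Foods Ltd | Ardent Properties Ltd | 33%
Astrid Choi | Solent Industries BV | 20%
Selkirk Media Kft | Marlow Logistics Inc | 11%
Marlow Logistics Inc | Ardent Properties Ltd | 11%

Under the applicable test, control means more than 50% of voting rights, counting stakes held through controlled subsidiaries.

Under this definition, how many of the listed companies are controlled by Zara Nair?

1

Zara holds 60% of Solent, so Zara controls Solent.
No other company's threshold is met.
Zara controls 1 company.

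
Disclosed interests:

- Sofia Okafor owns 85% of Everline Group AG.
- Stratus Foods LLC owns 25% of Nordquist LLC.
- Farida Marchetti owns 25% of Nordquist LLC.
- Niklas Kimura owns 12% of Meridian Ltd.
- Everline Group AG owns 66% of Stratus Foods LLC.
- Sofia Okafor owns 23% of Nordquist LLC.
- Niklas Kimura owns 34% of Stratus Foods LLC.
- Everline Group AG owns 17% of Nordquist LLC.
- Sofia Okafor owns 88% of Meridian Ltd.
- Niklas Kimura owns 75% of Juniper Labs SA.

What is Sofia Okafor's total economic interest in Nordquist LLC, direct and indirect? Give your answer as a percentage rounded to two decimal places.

Sofia reaches Nordquist along 3 paths.
Direct stake: 23% = 23%.
Via Everline → Stratus: 85% × 66% × 25% = 14.025%.
Via Everline: 85% × 17% = 14.45%.
Total: 23% + 14.025% + 14.45% = 51.475%.
Rounded: 51.48%.

51.48%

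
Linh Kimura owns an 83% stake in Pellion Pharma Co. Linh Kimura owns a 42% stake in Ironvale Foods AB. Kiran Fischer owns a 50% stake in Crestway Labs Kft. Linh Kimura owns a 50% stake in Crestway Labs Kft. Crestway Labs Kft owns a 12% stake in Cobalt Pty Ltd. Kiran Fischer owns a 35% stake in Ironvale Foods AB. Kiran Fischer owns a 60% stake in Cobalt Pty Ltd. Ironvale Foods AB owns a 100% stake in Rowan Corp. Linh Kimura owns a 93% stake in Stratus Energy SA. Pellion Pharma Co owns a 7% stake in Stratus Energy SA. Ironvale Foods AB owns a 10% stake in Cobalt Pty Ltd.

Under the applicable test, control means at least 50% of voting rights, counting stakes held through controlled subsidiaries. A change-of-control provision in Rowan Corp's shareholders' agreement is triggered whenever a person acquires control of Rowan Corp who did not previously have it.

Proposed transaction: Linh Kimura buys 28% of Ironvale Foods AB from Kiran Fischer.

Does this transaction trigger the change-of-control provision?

Yes

The purchase adds only to Linh's holdings (Kiran's stake shrinks), so Linh is the only person who could newly come to control Rowan.
Linh holds 83% of Pellion, so Linh controls Pellion.
Linh holds 50% of Crestway, so Linh controls Crestway.
Pellion and Linh together hold 7% + 93% = 100% of Stratus, so Linh controls Stratus.
Neither Linh nor any entity Linh controls holds any voting interest in Rowan.
So before the transaction, Linh does not control Rowan.
After the purchase, Linh's direct stake in Ironvale rises to 42% + 28% = 70%, and Kiran's stake falls to 7%.
Linh holds 70% of Ironvale, so Linh controls Ironvale.
Ironvale holds 100% of Rowan, so Linh controls Rowan.
Linh did not control Rowan before and does after, so the clause is triggered.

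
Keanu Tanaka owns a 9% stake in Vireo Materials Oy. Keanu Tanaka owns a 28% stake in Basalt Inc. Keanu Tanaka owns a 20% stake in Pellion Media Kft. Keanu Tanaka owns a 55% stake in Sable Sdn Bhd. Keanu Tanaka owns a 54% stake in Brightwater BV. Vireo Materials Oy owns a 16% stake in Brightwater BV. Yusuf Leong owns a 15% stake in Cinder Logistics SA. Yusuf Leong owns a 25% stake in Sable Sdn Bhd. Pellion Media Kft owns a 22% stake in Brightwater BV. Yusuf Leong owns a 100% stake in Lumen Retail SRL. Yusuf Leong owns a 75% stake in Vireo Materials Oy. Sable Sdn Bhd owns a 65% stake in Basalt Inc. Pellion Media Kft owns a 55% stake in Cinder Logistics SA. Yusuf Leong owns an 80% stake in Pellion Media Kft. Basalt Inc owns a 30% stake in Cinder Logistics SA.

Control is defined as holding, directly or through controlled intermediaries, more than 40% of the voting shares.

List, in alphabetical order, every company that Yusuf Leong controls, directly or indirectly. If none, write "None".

Cinder Logistics SA, Lumen Retail SRL, Pellion Media Kft, Vireo Materials Oy

Yusuf holds 80% of Pellion, so Yusuf controls Pellion.
Yusuf holds 75% of Vireo, so Yusuf controls Vireo.
Yusuf holds 100% of Lumen, so Yusuf controls Lumen.
Yusuf and Pellion together hold 15% + 55% = 70% of Cinder, so Yusuf controls Cinder.
No other company's threshold is met.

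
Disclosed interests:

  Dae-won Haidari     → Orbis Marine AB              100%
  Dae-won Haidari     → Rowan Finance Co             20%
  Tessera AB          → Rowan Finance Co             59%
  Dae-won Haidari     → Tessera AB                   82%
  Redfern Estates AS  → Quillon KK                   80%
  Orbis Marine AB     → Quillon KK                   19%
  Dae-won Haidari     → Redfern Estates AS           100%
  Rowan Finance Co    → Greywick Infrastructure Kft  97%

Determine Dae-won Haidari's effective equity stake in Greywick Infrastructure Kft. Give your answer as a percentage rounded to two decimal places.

66.33%

Dae-won reaches Greywick along 2 paths.
Via Rowan: 20% × 97% = 19.4%.
Via Tessera → Rowan: 82% × 59% × 97% = 46.9286%.
Total: 19.4% + 46.9286% = 66.3286%.
Rounded: 66.33%.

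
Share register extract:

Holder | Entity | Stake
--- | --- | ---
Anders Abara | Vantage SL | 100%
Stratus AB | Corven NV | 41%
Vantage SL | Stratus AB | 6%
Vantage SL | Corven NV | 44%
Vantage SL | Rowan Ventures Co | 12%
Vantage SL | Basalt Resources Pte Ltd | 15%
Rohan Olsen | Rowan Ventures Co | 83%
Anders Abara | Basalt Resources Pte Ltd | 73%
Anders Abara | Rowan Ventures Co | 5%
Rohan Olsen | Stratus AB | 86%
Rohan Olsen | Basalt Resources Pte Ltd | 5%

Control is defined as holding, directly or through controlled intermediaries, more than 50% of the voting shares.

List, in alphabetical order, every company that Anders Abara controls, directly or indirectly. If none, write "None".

Anders holds 100% of Vantage, so Anders controls Vantage.
Vantage and Anders together hold 15% + 73% = 88% of Basalt, so Anders controls Basalt.
No other company's threshold is met.

Basalt Resources Pte Ltd, Vantage SL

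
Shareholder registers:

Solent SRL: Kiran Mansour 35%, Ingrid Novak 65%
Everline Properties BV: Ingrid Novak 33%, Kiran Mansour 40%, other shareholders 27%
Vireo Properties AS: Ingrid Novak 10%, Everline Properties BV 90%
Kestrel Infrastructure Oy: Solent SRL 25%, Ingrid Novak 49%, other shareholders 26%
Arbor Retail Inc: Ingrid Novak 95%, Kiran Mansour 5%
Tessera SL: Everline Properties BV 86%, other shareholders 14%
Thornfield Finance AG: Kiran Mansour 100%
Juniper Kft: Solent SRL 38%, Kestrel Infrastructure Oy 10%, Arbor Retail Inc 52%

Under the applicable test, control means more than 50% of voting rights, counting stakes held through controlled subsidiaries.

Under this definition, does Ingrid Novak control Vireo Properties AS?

No

Ingrid holds 65% of Solent, so Ingrid controls Solent.
Solent and Ingrid together hold 25% + 49% = 74% of Kestrel, so Ingrid controls Kestrel.
Ingrid holds 95% of Arbor, so Ingrid controls Arbor.
Solent and Kestrel and Arbor together hold 38% + 10% + 52% = 100% of Juniper, so Ingrid controls Juniper.
In Vireo, Ingrid's side holds only 10%, not > 50%.
So Ingrid does not control Vireo.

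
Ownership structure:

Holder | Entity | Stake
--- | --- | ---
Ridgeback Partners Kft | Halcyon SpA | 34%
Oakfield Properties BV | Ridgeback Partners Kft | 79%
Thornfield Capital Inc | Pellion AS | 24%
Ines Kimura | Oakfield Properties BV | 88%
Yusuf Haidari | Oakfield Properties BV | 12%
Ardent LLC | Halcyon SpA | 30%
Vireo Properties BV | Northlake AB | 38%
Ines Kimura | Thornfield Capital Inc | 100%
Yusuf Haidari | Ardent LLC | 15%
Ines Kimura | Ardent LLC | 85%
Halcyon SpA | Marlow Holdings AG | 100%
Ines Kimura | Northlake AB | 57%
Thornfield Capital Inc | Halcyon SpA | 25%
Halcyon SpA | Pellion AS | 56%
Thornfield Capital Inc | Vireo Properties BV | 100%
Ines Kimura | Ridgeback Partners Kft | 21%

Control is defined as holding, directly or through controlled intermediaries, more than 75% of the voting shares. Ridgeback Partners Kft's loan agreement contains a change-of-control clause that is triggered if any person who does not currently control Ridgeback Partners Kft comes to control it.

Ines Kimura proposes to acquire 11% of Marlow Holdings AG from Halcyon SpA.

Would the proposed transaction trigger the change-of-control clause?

The purchase adds only to Ines's holdings (Halcyon's stake shrinks), so Ines is the only person who could newly come to control Ridgeback.
Ines holds 88% of Oakfield, so Ines controls Oakfield.
Ines and Oakfield together hold 21% + 79% = 100% of Ridgeback, so Ines controls Ridgeback.
So Ines already controls Ridgeback before the transaction.
After the purchase, Ines holds 11% of Marlow directly, and Halcyon's stake falls to 89%.
Ines controlled Ridgeback already, so this is not a new person acquiring control; every other person's position is unchanged or reduced.
No new person acquires control, so the clause is not triggered.

No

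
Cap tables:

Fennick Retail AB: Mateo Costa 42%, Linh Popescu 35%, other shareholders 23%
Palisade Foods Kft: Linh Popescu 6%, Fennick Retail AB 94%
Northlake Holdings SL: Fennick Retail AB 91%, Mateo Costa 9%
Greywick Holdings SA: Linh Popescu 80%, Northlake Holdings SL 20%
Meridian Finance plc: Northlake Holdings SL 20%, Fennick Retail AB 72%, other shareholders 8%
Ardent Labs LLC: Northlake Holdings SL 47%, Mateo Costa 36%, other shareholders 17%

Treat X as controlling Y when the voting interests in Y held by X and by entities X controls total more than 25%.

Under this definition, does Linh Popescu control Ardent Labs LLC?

Linh holds 35% of Fennick, so Linh controls Fennick.
Fennick holds 91% of Northlake, so Linh controls Northlake.
Northlake holds 47% of Ardent, so Linh controls Ardent.

Yes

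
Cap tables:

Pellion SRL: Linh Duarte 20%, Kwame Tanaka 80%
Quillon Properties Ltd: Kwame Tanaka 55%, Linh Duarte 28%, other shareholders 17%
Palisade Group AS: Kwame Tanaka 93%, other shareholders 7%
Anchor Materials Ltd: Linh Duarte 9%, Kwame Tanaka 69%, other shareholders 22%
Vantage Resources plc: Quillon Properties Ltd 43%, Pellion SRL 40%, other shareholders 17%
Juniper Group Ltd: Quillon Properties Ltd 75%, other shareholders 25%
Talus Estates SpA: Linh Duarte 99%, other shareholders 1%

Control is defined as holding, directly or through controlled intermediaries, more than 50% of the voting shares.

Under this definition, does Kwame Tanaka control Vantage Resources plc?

Yes

Kwame holds 55% of Quillon, so Kwame controls Quillon.
Kwame holds 80% of Pellion, so Kwame controls Pellion.
Quillon and Pellion together hold 43% + 40% = 83% of Vantage, so Kwame controls Vantage.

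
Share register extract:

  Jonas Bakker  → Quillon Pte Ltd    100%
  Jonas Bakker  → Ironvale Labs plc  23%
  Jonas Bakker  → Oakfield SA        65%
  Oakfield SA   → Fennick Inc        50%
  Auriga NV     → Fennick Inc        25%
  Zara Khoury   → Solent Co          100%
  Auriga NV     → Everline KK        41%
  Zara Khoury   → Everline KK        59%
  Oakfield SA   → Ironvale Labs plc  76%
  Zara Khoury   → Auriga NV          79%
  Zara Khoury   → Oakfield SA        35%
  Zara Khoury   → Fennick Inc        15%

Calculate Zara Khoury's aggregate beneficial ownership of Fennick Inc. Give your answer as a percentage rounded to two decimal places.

52.25%

Zara reaches Fennick along 3 paths.
Direct stake: 15% = 15%.
Via Auriga: 79% × 25% = 19.75%.
Via Oakfield: 35% × 50% = 17.5%.
Total: 15% + 19.75% + 17.5% = 52.25%.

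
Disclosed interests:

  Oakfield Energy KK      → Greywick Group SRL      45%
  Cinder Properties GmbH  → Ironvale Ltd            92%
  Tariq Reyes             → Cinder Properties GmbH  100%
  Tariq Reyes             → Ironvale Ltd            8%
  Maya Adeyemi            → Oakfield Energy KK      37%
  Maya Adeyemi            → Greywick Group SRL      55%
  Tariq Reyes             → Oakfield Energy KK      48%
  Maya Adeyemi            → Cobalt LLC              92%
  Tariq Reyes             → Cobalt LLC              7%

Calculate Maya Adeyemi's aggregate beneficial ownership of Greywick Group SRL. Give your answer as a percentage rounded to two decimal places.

Maya reaches Greywick along 2 paths.
Via Oakfield: 37% × 45% = 16.65%.
Direct stake: 55% = 55%.
Total: 16.65% + 55% = 71.65%.

71.65%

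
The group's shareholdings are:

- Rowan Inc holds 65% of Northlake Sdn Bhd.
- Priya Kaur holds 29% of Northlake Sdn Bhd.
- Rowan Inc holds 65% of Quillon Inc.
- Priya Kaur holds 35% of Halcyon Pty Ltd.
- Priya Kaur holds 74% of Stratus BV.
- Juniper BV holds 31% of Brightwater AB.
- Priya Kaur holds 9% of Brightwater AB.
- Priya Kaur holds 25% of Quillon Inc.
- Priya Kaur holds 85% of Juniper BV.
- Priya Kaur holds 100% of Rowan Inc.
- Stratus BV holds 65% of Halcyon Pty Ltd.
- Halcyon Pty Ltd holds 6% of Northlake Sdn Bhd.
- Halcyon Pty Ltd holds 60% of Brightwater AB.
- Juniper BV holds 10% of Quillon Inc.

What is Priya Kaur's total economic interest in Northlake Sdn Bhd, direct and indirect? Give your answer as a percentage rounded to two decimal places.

Priya reaches Northlake along 4 paths.
Direct stake: 29% = 29%.
Via Rowan: 100% × 65% = 65%.
Via Stratus → Halcyon: 74% × 65% × 6% = 2.886%.
Via Halcyon: 35% × 6% = 2.1%.
Total: 29% + 65% + 2.886% + 2.1% = 98.986%.
Rounded: 98.99%.

98.99%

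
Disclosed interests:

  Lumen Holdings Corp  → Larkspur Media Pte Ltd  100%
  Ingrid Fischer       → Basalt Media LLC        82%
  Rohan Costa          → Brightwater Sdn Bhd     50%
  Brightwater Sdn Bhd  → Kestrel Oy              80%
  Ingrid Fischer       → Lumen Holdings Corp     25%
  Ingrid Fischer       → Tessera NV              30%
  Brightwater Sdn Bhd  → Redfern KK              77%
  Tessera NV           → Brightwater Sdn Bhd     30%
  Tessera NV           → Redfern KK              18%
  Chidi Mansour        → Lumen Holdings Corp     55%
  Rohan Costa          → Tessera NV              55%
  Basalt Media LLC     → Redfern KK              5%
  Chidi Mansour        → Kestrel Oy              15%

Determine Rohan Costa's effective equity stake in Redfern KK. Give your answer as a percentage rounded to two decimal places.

61.11%

Rohan reaches Redfern along 3 paths.
Via Tessera → Brightwater: 55% × 30% × 77% = 12.705%.
Via Brightwater: 50% × 77% = 38.5%.
Via Tessera: 55% × 18% = 9.9%.
Total: 12.705% + 38.5% + 9.9% = 61.105%.
Rounded: 61.11%.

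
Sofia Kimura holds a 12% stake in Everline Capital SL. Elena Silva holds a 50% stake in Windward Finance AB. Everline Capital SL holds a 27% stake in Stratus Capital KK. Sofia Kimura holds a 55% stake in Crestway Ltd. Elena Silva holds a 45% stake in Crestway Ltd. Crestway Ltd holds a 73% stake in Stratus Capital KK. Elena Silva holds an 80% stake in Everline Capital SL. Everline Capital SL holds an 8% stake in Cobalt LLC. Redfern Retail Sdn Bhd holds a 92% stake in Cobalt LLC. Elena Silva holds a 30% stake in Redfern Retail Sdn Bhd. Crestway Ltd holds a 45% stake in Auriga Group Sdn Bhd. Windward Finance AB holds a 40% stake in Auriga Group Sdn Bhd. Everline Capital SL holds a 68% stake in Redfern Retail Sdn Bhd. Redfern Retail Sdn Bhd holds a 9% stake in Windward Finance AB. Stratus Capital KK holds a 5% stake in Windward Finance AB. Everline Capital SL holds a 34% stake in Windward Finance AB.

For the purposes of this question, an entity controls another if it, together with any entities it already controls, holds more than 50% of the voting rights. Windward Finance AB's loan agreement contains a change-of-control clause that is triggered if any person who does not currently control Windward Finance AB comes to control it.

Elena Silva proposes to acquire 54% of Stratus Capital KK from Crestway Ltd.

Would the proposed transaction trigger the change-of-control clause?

No

The purchase adds only to Elena's holdings (Crestway's stake shrinks), so Elena is the only person who could newly come to control Windward.
Elena holds 80% of Everline, so Elena controls Everline.
Everline and Elena together hold 68% + 30% = 98% of Redfern, so Elena controls Redfern.
Elena and Everline and Redfern together hold 50% + 34% + 9% = 93% of Windward, so Elena controls Windward.
So Elena already controls Windward before the transaction.
After the purchase, Elena holds 54% of Stratus directly, and Crestway's stake falls to 19%.
Elena controlled Windward already, so this is not a new person acquiring control; every other person's position is unchanged or reduced.
No new person acquires control, so the clause is not triggered.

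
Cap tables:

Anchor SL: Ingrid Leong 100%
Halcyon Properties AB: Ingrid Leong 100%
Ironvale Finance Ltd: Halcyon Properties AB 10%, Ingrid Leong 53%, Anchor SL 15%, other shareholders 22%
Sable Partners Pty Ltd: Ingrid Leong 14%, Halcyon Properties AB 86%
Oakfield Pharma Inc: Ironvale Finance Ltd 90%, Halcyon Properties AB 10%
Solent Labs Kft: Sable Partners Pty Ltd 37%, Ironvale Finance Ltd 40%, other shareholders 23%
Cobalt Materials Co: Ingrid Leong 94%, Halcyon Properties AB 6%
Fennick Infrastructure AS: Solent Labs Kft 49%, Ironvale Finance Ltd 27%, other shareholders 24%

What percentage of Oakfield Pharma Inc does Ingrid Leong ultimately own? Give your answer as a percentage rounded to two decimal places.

80.20%

Ingrid reaches Oakfield along 4 paths.
Via Halcyon → Ironvale: 100% × 10% × 90% = 9%.
Via Ironvale: 53% × 90% = 47.7%.
Via Anchor → Ironvale: 100% × 15% × 90% = 13.5%.
Via Halcyon: 100% × 10% = 10%.
Total: 9% + 47.7% + 13.5% + 10% = 80.2%.
Rounded: 80.20%.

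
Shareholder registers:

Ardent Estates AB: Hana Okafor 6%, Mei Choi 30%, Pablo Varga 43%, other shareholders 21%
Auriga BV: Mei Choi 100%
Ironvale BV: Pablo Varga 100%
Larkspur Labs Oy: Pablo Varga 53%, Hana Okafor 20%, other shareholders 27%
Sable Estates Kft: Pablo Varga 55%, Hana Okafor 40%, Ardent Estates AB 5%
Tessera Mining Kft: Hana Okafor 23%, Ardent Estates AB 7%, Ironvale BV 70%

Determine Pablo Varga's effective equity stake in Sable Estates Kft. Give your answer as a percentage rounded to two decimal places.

Pablo reaches Sable along 2 paths.
Direct stake: 55% = 55%.
Via Ardent: 43% × 5% = 2.15%.
Total: 55% + 2.15% = 57.15%.

57.15%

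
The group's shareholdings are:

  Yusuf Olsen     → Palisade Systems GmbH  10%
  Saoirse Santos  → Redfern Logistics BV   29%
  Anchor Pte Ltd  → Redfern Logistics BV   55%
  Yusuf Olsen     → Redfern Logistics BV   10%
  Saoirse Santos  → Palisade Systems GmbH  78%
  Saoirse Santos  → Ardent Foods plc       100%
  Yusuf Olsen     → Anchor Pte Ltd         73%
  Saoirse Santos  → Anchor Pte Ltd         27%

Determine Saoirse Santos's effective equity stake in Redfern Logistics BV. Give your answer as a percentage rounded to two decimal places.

Saoirse reaches Redfern along 2 paths.
Via Anchor: 27% × 55% = 14.85%.
Direct stake: 29% = 29%.
Total: 14.85% + 29% = 43.85%.

43.85%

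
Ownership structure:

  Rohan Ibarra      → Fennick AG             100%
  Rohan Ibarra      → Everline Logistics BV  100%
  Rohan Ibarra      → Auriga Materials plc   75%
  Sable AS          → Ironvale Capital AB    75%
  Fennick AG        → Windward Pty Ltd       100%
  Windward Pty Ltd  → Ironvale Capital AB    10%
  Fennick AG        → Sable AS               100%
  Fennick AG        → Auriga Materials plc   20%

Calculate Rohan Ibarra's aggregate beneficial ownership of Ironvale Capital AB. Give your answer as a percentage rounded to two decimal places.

Rohan reaches Ironvale along 2 paths.
Via Fennick → Windward: 100% × 100% × 10% = 10%.
Via Fennick → Sable: 100% × 100% × 75% = 75%.
Total: 10% + 75% = 85%.
Rounded: 85.00%.

85.00%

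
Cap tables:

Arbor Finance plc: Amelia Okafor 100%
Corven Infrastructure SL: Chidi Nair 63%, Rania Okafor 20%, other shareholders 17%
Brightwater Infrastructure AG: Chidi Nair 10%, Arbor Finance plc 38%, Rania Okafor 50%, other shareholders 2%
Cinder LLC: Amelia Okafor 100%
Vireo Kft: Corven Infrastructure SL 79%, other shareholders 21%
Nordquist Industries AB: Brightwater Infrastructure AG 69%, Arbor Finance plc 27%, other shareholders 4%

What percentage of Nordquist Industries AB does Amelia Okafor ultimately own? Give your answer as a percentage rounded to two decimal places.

53.22%

Amelia reaches Nordquist along 2 paths.
Via Arbor → Brightwater: 100% × 38% × 69% = 26.22%.
Via Arbor: 100% × 27% = 27%.
Total: 26.22% + 27% = 53.22%.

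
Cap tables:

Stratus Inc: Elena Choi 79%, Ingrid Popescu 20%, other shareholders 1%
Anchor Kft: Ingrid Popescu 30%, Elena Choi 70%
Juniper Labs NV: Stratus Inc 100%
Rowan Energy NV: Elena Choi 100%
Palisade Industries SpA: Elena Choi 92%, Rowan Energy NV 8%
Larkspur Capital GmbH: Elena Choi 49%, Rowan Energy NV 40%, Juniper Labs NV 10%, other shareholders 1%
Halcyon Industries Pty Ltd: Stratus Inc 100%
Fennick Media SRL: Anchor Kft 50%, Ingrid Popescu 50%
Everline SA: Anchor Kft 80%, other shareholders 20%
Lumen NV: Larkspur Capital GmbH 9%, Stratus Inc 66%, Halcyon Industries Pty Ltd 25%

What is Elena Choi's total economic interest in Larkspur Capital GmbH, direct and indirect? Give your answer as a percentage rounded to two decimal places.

Elena reaches Larkspur along 3 paths.
Direct stake: 49% = 49%.
Via Rowan: 100% × 40% = 40%.
Via Stratus → Juniper: 79% × 100% × 10% = 7.9%.
Total: 49% + 40% + 7.9% = 96.9%.
Rounded: 96.90%.

96.90%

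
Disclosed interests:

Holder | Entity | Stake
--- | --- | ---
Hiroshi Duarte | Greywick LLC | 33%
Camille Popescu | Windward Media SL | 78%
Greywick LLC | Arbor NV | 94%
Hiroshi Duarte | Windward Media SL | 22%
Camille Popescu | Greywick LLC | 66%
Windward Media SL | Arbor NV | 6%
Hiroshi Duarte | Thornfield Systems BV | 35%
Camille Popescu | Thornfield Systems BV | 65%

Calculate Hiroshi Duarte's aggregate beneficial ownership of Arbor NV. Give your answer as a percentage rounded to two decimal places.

Hiroshi reaches Arbor along 2 paths.
Via Greywick: 33% × 94% = 31.02%.
Via Windward: 22% × 6% = 1.32%.
Total: 31.02% + 1.32% = 32.34%.

32.34%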